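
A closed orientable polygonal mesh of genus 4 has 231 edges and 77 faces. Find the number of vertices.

148

For a closed orientable surface of genus 4, χ = 2 − 2·4 = -6.
V = -6 + E − F = -6 + 231 − 77 = 148.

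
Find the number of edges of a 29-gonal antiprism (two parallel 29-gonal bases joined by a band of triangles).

An antiprism on an n-gon has two n-gon caps and 2n triangles: V = 2·29 = 58, E = 4·29 = 116, F = 2·29 + 2 = 60.

116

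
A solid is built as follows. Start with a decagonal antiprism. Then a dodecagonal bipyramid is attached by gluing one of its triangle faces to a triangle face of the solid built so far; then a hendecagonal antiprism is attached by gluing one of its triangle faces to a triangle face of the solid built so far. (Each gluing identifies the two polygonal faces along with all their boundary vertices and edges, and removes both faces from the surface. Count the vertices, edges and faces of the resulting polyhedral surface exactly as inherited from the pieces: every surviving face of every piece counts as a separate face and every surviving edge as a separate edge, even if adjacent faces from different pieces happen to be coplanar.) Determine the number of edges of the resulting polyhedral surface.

114

A decagonal antiprism: V=20, E=40, F=22.
Attach a dodecagonal bipyramid (V=14, E=36, F=24) along a 3-gon: merge 3 vertices and 3 edges, delete both glued faces → V=31, E=73, F=44.
Attach a hendecagonal antiprism (V=22, E=44, F=24) along a 3-gon: merge 3 vertices and 3 edges, delete both glued faces → V=50, E=114, F=66.
Check: V − E + F = 50 − 114 + 66 = 2.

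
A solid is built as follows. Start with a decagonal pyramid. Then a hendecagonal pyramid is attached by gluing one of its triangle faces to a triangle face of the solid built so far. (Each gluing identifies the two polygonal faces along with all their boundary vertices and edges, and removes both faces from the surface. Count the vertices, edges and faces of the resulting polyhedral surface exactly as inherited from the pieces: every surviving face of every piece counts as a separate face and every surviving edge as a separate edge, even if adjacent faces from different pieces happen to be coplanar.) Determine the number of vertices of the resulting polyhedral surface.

20

A decagonal pyramid: V=11, E=20, F=11.
Attach a hendecagonal pyramid (V=12, E=22, F=12) along a 3-gon: merge 3 vertices and 3 edges, delete both glued faces → V=20, E=39, F=21.
Check: V − E + F = 20 − 39 + 21 = 2.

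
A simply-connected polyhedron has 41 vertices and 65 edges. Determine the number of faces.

Here V − E + F = 2.
F = 2 − V + E = 2 − 41 + 65 = 26.

26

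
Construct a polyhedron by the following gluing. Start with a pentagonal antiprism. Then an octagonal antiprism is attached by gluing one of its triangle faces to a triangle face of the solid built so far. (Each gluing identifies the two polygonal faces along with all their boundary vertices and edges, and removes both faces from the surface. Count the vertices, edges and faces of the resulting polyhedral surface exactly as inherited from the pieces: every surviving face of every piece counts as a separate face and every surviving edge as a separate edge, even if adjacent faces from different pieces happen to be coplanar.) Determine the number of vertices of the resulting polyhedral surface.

23

A pentagonal antiprism: V=10, E=20, F=12.
Attach an octagonal antiprism (V=16, E=32, F=18) along a 3-gon: merge 3 vertices and 3 edges, delete both glued faces → V=23, E=49, F=28.
Check: V − E + F = 23 − 49 + 28 = 2.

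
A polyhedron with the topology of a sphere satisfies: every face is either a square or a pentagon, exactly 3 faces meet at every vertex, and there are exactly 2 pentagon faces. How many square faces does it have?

5

Let x be the number of squares; then F = 2 + x.
Edge–face incidences: 2E = 5·2 + 4·x = 10 + 4x.
Every vertex has degree 3, so 3V = 2E.
Euler: V − E + F = 2 ⇒ (2E)/3 − E + (2 + x) = 2.
Multiply by 6: 2·(2E) − 3·(2E) + 6·(2 + x) = 12, i.e. 12 + 6x − (10 + 4x) = 12.
Collecting terms: 2x + 2 = 12, so 2x = 10, so x = 5.
Then 2E = 10 + 4·5 = 30, so E = 15, V = 2E/3 = 10, F = 2 + 5 = 7.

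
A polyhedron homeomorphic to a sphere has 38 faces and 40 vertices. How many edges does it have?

76

Here V − E + F = 2.
E = V + F − (2) = 40 + 38 − (2) = 76.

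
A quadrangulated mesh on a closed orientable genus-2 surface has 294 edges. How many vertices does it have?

χ = 2 − 2·2 = -2, and every face is a square so 4F = 2E.
F = 2E/4 = 147. Then V = -2 + E − F = -2 + 294 − 147 = 145.

145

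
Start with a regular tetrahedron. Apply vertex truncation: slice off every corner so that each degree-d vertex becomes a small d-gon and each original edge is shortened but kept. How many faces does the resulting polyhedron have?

8

The base solid has V = 4, E = 6, F = 4.
Truncation replaces each original edge-end by a new vertex, so V′ = 2E = 12.
Each original edge survives, and each old vertex of degree d contributes d new edges; summing degrees gives Σd = 2E, so E′ = E + 2E = 3E = 18.
Each original face survives and each original vertex becomes one new face: F′ = F + V = 8.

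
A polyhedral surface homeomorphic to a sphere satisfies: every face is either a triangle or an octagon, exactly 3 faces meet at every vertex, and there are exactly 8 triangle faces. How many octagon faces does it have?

6

Let x be the number of octagons; then F = 8 + x.
Edge–face incidences: 2E = 3·8 + 8·x = 24 + 8x.
Every vertex has degree 3, so 3V = 2E.
Euler: V − E + F = 2 ⇒ (2E)/3 − E + (8 + x) = 2.
Multiply by 6: 2·(2E) − 3·(2E) + 6·(8 + x) = 12, i.e. 48 + 6x − (24 + 8x) = 12.
Collecting terms: −2x + 24 = 12, so −2x = −12, so x = 6.
Then 2E = 24 + 8·6 = 72, so E = 36, V = 2E/3 = 24, F = 8 + 6 = 14.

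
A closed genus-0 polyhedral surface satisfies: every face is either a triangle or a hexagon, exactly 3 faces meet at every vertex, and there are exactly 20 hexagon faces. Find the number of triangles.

4

Let x be the number of triangles; then F = 20 + x.
Edge–face incidences: 2E = 6·20 + 3·x = 120 + 3x.
Every vertex has degree 3, so 3V = 2E.
Euler: V − E + F = 2 ⇒ (2E)/3 − E + (20 + x) = 2.
Multiply by 6: 2·(2E) − 3·(2E) + 6·(20 + x) = 12, i.e. 120 + 6x − (120 + 3x) = 12.
Collecting terms: 3x = 12, so x = 4.
Then 2E = 120 + 3·4 = 132, so E = 66, V = 2E/3 = 44, F = 20 + 4 = 24.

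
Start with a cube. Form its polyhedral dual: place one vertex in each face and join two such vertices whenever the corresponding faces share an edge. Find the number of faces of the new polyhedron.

8

The base solid has V = 8, E = 12, F = 6.
The dual swaps V and F and preserves E: V′ = F = 6, E′ = E = 12, F′ = V = 8.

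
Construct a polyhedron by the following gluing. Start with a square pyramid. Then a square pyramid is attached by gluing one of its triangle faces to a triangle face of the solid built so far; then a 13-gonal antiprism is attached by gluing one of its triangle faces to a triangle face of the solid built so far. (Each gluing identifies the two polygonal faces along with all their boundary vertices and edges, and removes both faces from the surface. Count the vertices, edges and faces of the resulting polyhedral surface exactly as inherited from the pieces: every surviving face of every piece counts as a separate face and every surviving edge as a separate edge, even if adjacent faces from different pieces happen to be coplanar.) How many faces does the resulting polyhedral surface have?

A square pyramid: V=5, E=8, F=5.
Attach a square pyramid (V=5, E=8, F=5) along a 3-gon: merge 3 vertices and 3 edges, delete both glued faces → V=7, E=13, F=8.
Attach a 13-gonal antiprism (V=26, E=52, F=28) along a 3-gon: merge 3 vertices and 3 edges, delete both glued faces → V=30, E=62, F=34.
Check: V − E + F = 30 − 62 + 34 = 2.

34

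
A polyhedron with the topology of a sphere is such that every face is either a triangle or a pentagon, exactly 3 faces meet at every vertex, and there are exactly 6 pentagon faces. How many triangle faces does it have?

2

Let x be the number of triangles; then F = 6 + x.
Edge–face incidences: 2E = 5·6 + 3·x = 30 + 3x.
Every vertex has degree 3, so 3V = 2E.
Euler: V − E + F = 2 ⇒ (2E)/3 − E + (6 + x) = 2.
Multiply by 6: 2·(2E) − 3·(2E) + 6·(6 + x) = 12, i.e. 36 + 6x − (30 + 3x) = 12.
Collecting terms: 3x + 6 = 12, so 3x = 6, so x = 2.
Then 2E = 30 + 3·2 = 36, so E = 18, V = 2E/3 = 12, F = 6 + 2 = 8.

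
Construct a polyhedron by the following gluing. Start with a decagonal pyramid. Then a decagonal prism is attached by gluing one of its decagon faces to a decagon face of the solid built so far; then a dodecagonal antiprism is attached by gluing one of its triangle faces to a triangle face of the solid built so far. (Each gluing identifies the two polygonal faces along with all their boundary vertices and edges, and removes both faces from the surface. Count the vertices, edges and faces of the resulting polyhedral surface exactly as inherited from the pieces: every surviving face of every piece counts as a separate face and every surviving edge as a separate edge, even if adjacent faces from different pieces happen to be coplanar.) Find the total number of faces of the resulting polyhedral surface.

A decagonal pyramid: V=11, E=20, F=11.
Attach a decagonal prism (V=20, E=30, F=12) along a 10-gon: merge 10 vertices and 10 edges, delete both glued faces → V=21, E=40, F=21.
Attach a dodecagonal antiprism (V=24, E=48, F=26) along a 3-gon: merge 3 vertices and 3 edges, delete both glued faces → V=42, E=85, F=45.
Check: V − E + F = 42 − 85 + 45 = 2.

45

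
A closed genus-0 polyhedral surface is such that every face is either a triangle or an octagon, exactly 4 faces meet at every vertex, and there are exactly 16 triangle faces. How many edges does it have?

32

Let x be the number of octagons; then F = 16 + x.
Edge–face incidences: 2E = 3·16 + 8·x = 48 + 8x.
Every vertex has degree 4, so 4V = 2E.
Euler: V − E + F = 2 ⇒ (2E)/4 − E + (16 + x) = 2.
Multiply by 8: 2·(2E) − 4·(2E) + 8·(16 + x) = 16, i.e. 128 + 8x − 2·(48 + 8x) = 16.
Collecting terms: −8x + 32 = 16, so −8x = −16, so x = 2.
Then 2E = 48 + 8·2 = 64, so E = 32, V = 2E/4 = 16, F = 16 + 2 = 18.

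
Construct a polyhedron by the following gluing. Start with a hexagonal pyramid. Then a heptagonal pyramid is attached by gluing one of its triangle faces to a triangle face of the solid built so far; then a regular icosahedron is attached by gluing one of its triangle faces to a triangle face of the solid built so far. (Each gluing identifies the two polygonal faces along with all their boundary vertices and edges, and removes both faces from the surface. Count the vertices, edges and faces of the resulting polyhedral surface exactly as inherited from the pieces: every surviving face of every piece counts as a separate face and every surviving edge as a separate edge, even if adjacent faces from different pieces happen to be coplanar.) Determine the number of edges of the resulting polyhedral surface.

50

A hexagonal pyramid: V=7, E=12, F=7.
Attach a heptagonal pyramid (V=8, E=14, F=8) along a 3-gon: merge 3 vertices and 3 edges, delete both glued faces → V=12, E=23, F=13.
Attach a regular icosahedron (V=12, E=30, F=20) along a 3-gon: merge 3 vertices and 3 edges, delete both glued faces → V=21, E=50, F=31.
Check: V − E + F = 21 − 50 + 31 = 2.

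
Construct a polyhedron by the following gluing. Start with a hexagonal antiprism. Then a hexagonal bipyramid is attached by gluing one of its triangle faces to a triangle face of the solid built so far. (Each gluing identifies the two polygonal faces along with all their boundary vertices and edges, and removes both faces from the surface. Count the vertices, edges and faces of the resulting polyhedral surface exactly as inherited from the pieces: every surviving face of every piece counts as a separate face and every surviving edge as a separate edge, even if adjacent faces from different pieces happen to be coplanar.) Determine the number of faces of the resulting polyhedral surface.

24

A hexagonal antiprism: V=12, E=24, F=14.
Attach a hexagonal bipyramid (V=8, E=18, F=12) along a 3-gon: merge 3 vertices and 3 edges, delete both glued faces → V=17, E=39, F=24.
Check: V − E + F = 17 − 39 + 24 = 2.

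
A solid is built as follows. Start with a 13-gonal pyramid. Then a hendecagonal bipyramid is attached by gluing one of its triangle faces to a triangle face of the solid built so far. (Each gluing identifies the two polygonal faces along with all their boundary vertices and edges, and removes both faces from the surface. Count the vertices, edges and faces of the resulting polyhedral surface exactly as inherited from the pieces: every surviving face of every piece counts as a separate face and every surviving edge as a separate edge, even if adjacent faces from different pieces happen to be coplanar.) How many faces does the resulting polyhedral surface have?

34

A 13-gonal pyramid: V=14, E=26, F=14.
Attach a hendecagonal bipyramid (V=13, E=33, F=22) along a 3-gon: merge 3 vertices and 3 edges, delete both glued faces → V=24, E=56, F=34.
Check: V − E + F = 24 − 56 + 34 = 2.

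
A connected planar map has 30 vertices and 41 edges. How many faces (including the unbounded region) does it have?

Euler's formula for a connected plane graph: V − E + F = 2, so F = 2 − 30 + 41 = 13.

13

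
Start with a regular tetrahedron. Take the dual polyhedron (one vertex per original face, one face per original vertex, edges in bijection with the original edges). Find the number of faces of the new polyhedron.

4

The base solid has V = 4, E = 6, F = 4.
The dual swaps V and F and preserves E: V′ = F = 4, E′ = E = 6, F′ = V = 4.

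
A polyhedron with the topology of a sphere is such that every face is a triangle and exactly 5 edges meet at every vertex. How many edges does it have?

Each face has 3 edges and each edge borders two faces, so 2E = 3F.
Each vertex has degree 5, so 5V = 2E and hence V = 3F/5.
Euler: V − E + F = 2 ⇒ (3F/5) − (3F/2) + F = 2.
Multiply by 10: (6 − 15 + 10)F = 20, i.e. 1F = 20.
So F = 20, E = 3·20/2 = 30, V = 3·20/5 = 12.

30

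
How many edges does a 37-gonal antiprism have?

An antiprism on an n-gon has two n-gon caps and 2n triangles: V = 2·37 = 74, E = 4·37 = 148, F = 2·37 + 2 = 76.

148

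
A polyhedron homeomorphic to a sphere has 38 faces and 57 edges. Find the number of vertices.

21

Here V − E + F = 2.
V = 2 + E − F = 2 + 57 − 38 = 21.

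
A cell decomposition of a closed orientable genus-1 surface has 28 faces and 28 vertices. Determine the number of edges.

56

For a closed orientable surface of genus 1, χ = 2 − 2·1 = 0.
E = V + F − (0) = 28 + 28 − (0) = 56.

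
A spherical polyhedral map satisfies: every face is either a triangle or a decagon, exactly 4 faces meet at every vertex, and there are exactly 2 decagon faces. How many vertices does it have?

Let x be the number of triangles; then F = 2 + x.
Edge–face incidences: 2E = 10·2 + 3·x = 20 + 3x.
Every vertex has degree 4, so 4V = 2E.
Euler: V − E + F = 2 ⇒ (2E)/4 − E + (2 + x) = 2.
Multiply by 8: 2·(2E) − 4·(2E) + 8·(2 + x) = 16, i.e. 16 + 8x − 2·(20 + 3x) = 16.
Collecting terms: 2x − 24 = 16, so 2x = 40, so x = 20.
Then 2E = 20 + 3·20 = 80, so E = 40, V = 2E/4 = 20, F = 2 + 20 = 22.

20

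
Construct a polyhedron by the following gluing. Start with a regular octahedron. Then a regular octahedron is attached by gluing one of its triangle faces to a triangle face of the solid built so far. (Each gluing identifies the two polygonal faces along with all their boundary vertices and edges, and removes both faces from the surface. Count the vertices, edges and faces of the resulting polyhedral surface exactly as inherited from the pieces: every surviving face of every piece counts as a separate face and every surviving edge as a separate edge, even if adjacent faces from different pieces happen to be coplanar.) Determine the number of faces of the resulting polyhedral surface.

14

A regular octahedron: V=6, E=12, F=8.
Attach a regular octahedron (V=6, E=12, F=8) along a 3-gon: merge 3 vertices and 3 edges, delete both glued faces → V=9, E=21, F=14.
Check: V − E + F = 9 − 21 + 14 = 2.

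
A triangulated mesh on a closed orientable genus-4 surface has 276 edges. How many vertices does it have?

86

χ = 2 − 2·4 = -6, and every face is a triangle so 3F = 2E.
F = 2E/3 = 184. Then V = -6 + E − F = -6 + 276 − 184 = 86.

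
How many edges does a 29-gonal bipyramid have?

A bipyramid over an n-gon has 2n triangular faces and n + 2 vertices: V = 29 + 2 = 31, E = 3·29 = 87, F = 2·29 = 58.
Check: V − E + F = 31 − 87 + 58 = 2.

87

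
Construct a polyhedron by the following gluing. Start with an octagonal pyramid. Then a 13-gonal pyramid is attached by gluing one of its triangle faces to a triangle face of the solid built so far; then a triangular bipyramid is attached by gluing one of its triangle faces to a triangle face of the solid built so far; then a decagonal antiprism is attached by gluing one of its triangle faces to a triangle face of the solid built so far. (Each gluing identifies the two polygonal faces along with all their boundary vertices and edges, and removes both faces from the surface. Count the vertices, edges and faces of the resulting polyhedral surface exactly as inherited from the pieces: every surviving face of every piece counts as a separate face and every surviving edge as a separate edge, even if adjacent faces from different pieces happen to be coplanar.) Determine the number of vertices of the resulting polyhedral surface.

39

An octagonal pyramid: V=9, E=16, F=9.
Attach a 13-gonal pyramid (V=14, E=26, F=14) along a 3-gon: merge 3 vertices and 3 edges, delete both glued faces → V=20, E=39, F=21.
Attach a triangular bipyramid (V=5, E=9, F=6) along a 3-gon: merge 3 vertices and 3 edges, delete both glued faces → V=22, E=45, F=25.
Attach a decagonal antiprism (V=20, E=40, F=22) along a 3-gon: merge 3 vertices and 3 edges, delete both glued faces → V=39, E=82, F=45.
Check: V − E + F = 39 − 82 + 45 = 2.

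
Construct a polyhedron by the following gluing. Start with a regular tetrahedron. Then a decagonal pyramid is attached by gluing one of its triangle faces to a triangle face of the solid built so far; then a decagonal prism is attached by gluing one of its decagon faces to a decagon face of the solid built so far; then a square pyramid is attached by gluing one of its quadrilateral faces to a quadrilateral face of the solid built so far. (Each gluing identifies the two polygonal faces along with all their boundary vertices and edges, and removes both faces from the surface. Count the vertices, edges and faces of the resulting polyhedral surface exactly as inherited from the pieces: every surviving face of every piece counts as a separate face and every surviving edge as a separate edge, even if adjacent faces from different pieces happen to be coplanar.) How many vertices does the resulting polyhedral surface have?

A regular tetrahedron: V=4, E=6, F=4.
Attach a decagonal pyramid (V=11, E=20, F=11) along a 3-gon: merge 3 vertices and 3 edges, delete both glued faces → V=12, E=23, F=13.
Attach a decagonal prism (V=20, E=30, F=12) along a 10-gon: merge 10 vertices and 10 edges, delete both glued faces → V=22, E=43, F=23.
Attach a square pyramid (V=5, E=8, F=5) along a 4-gon: merge 4 vertices and 4 edges, delete both glued faces → V=23, E=47, F=26.
Check: V − E + F = 23 − 47 + 26 = 2.

23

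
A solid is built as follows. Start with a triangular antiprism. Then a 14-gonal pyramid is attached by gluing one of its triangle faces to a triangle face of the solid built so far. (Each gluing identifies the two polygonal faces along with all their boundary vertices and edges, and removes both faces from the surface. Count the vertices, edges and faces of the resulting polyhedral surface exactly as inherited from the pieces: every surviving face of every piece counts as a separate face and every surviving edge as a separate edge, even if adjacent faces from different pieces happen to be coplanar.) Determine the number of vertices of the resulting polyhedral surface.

18

A triangular antiprism: V=6, E=12, F=8.
Attach a 14-gonal pyramid (V=15, E=28, F=15) along a 3-gon: merge 3 vertices and 3 edges, delete both glued faces → V=18, E=37, F=21.
Check: V − E + F = 18 − 37 + 21 = 2.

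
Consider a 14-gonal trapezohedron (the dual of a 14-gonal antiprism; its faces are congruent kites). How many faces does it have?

The n-trapezohedron (dual of the n-antiprism) has V = 2·14 + 2 = 30, E = 4·14 = 56, F = 2·14 = 28.

28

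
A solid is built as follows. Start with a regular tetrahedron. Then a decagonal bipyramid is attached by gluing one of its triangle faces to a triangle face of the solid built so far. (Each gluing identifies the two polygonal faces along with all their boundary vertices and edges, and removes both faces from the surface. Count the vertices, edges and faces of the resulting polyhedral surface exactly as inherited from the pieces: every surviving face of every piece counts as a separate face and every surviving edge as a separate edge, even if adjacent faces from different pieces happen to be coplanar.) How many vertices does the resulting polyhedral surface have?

A regular tetrahedron: V=4, E=6, F=4.
Attach a decagonal bipyramid (V=12, E=30, F=20) along a 3-gon: merge 3 vertices and 3 edges, delete both glued faces → V=13, E=33, F=22.
Check: V − E + F = 13 − 33 + 22 = 2.

13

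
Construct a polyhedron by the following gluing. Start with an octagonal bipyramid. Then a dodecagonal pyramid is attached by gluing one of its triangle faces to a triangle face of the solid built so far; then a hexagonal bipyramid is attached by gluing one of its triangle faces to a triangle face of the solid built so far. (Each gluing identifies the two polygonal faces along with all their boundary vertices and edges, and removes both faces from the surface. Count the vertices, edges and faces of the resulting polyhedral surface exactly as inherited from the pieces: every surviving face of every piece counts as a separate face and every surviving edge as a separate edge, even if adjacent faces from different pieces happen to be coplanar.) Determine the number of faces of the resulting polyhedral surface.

37

An octagonal bipyramid: V=10, E=24, F=16.
Attach a dodecagonal pyramid (V=13, E=24, F=13) along a 3-gon: merge 3 vertices and 3 edges, delete both glued faces → V=20, E=45, F=27.
Attach a hexagonal bipyramid (V=8, E=18, F=12) along a 3-gon: merge 3 vertices and 3 edges, delete both glued faces → V=25, E=60, F=37.
Check: V − E + F = 25 − 60 + 37 = 2.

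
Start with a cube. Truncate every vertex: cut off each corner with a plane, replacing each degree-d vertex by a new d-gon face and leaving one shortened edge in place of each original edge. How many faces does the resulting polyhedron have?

The base solid has V = 8, E = 12, F = 6.
Truncation replaces each original edge-end by a new vertex, so V′ = 2E = 24.
Each original edge survives, and each old vertex of degree d contributes d new edges; summing degrees gives Σd = 2E, so E′ = E + 2E = 3E = 36.
Each original face survives and each original vertex becomes one new face: F′ = F + V = 14.

14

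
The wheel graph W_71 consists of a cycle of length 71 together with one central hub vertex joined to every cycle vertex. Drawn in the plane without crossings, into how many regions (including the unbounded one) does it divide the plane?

72

W_71 has V = 71 + 1 = 72 vertices and E = 2·71 = 142 edges.
By Euler's formula F = 2 − V + E = 2 − 72 + 142 = 72.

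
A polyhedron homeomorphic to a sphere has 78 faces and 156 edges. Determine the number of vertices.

80

Here V − E + F = 2.
V = 2 + E − F = 2 + 156 − 78 = 80.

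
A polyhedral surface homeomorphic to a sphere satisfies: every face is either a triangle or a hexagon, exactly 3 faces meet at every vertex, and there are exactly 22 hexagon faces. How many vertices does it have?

48

Let x be the number of triangles; then F = 22 + x.
Edge–face incidences: 2E = 6·22 + 3·x = 132 + 3x.
Every vertex has degree 3, so 3V = 2E.
Euler: V − E + F = 2 ⇒ (2E)/3 − E + (22 + x) = 2.
Multiply by 6: 2·(2E) − 3·(2E) + 6·(22 + x) = 12, i.e. 132 + 6x − (132 + 3x) = 12.
Collecting terms: 3x = 12, so x = 4.
Then 2E = 132 + 3·4 = 144, so E = 72, V = 2E/3 = 48, F = 22 + 4 = 26.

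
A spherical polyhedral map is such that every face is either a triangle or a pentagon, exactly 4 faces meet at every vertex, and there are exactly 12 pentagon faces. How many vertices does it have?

30

Let x be the number of triangles; then F = 12 + x.
Edge–face incidences: 2E = 5·12 + 3·x = 60 + 3x.
Every vertex has degree 4, so 4V = 2E.
Euler: V − E + F = 2 ⇒ (2E)/4 − E + (12 + x) = 2.
Multiply by 8: 2·(2E) − 4·(2E) + 8·(12 + x) = 16, i.e. 96 + 8x − 2·(60 + 3x) = 16.
Collecting terms: 2x − 24 = 16, so 2x = 40, so x = 20.
Then 2E = 60 + 3·20 = 120, so E = 60, V = 2E/4 = 30, F = 12 + 20 = 32.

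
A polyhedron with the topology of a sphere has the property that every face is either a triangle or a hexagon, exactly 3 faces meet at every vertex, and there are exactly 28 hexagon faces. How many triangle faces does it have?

4

Let x be the number of triangles; then F = 28 + x.
Edge–face incidences: 2E = 6·28 + 3·x = 168 + 3x.
Every vertex has degree 3, so 3V = 2E.
Euler: V − E + F = 2 ⇒ (2E)/3 − E + (28 + x) = 2.
Multiply by 6: 2·(2E) − 3·(2E) + 6·(28 + x) = 12, i.e. 168 + 6x − (168 + 3x) = 12.
Collecting terms: 3x = 12, so x = 4.
Then 2E = 168 + 3·4 = 180, so E = 90, V = 2E/3 = 60, F = 28 + 4 = 32.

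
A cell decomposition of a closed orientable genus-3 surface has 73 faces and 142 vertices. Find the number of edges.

For a closed orientable surface of genus 3, χ = 2 − 2·3 = -4.
E = V + F − (-4) = 142 + 73 − (-4) = 219.

219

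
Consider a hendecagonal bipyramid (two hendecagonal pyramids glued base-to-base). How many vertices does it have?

A bipyramid over an n-gon has 2n triangular faces and n + 2 vertices: V = 11 + 2 = 13, E = 3·11 = 33, F = 2·11 = 22.

13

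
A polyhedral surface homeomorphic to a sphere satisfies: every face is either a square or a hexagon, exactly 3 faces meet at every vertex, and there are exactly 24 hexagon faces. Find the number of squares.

6

Let x be the number of squares; then F = 24 + x.
Edge–face incidences: 2E = 6·24 + 4·x = 144 + 4x.
Every vertex has degree 3, so 3V = 2E.
Euler: V − E + F = 2 ⇒ (2E)/3 − E + (24 + x) = 2.
Multiply by 6: 2·(2E) − 3·(2E) + 6·(24 + x) = 12, i.e. 144 + 6x − (144 + 4x) = 12.
Collecting terms: 2x = 12, so x = 6.
Then 2E = 144 + 4·6 = 168, so E = 84, V = 2E/3 = 56, F = 24 + 6 = 30.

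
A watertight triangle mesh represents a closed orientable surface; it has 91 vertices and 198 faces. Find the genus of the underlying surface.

5

Every face is a triangle, so 2E = 3·198 = 594, giving E = 297.
χ = V − E + F = 91 − 297 + 198 = -8.
For a closed orientable surface χ = 2 − 2g, so g = (2 − (-8))/2 = 5.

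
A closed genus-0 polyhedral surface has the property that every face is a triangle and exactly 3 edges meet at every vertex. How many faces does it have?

4

Each face has 3 edges and each edge borders two faces, so 2E = 3F.
Each vertex has degree 3, so 3V = 2E and hence V = 3F/3.
Euler: V − E + F = 2 ⇒ (3F/3) − (3F/2) + F = 2.
Multiply by 6: (6 − 9 + 6)F = 12, i.e. 3F = 12.
So F = 4, E = 3·4/2 = 6, V = 3·4/3 = 4.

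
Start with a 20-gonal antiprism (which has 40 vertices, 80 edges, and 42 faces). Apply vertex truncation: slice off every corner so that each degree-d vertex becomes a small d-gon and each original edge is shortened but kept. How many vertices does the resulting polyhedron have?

160

Truncation replaces each original edge-end by a new vertex, so V′ = 2E = 160.
Each original edge survives, and each old vertex of degree d contributes d new edges; summing degrees gives Σd = 2E, so E′ = E + 2E = 3E = 240.
Each original face survives and each original vertex becomes one new face: F′ = F + V = 82.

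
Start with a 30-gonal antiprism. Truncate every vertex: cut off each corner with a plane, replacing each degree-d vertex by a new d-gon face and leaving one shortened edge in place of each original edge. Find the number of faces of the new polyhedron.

The base solid has V = 60, E = 120, F = 62.
Truncation replaces each original edge-end by a new vertex, so V′ = 2E = 240.
Each original edge survives, and each old vertex of degree d contributes d new edges; summing degrees gives Σd = 2E, so E′ = E + 2E = 3E = 360.
Each original face survives and each original vertex becomes one new face: F′ = F + V = 122.

122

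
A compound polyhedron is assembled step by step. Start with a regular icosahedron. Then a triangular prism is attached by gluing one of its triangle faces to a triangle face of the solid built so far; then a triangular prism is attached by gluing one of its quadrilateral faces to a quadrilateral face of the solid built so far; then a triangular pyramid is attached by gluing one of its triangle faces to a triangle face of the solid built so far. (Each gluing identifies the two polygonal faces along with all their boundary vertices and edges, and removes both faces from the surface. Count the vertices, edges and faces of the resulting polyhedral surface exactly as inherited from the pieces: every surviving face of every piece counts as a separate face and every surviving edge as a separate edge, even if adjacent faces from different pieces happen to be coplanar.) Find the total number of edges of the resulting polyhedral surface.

44

A regular icosahedron: V=12, E=30, F=20.
Attach a triangular prism (V=6, E=9, F=5) along a 3-gon: merge 3 vertices and 3 edges, delete both glued faces → V=15, E=36, F=23.
Attach a triangular prism (V=6, E=9, F=5) along a 4-gon: merge 4 vertices and 4 edges, delete both glued faces → V=17, E=41, F=26.
Attach a triangular pyramid (V=4, E=6, F=4) along a 3-gon: merge 3 vertices and 3 edges, delete both glued faces → V=18, E=44, F=28.
Check: V − E + F = 18 − 44 + 28 = 2.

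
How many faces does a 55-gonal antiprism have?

112

An antiprism on an n-gon has two n-gon caps and 2n triangles: V = 2·55 = 110, E = 4·55 = 220, F = 2·55 + 2 = 112.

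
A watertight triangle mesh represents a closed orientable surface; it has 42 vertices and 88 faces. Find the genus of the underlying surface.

2

Every face is a triangle, so 2E = 3·88 = 264, giving E = 132.
χ = V − E + F = 42 − 132 + 88 = -2.
For a closed orientable surface χ = 2 − 2g, so g = (2 − (-2))/2 = 2.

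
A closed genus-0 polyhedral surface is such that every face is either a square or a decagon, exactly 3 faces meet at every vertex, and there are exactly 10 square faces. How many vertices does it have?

20

Let x be the number of decagons; then F = 10 + x.
Edge–face incidences: 2E = 4·10 + 10·x = 40 + 10x.
Every vertex has degree 3, so 3V = 2E.
Euler: V − E + F = 2 ⇒ (2E)/3 − E + (10 + x) = 2.
Multiply by 6: 2·(2E) − 3·(2E) + 6·(10 + x) = 12, i.e. 60 + 6x − (40 + 10x) = 12.
Collecting terms: −4x + 20 = 12, so −4x = −8, so x = 2.
Then 2E = 40 + 10·2 = 60, so E = 30, V = 2E/3 = 20, F = 10 + 2 = 12.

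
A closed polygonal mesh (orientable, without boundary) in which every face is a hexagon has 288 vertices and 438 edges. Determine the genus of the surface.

Every face is a hexagon and each edge borders two faces, so 6F = 2·438, giving F = 146.
χ = V − E + F = 288 − 438 + 146 = -4.
For a closed orientable surface χ = 2 − 2g, so g = (2 − (-4))/2 = 3.

3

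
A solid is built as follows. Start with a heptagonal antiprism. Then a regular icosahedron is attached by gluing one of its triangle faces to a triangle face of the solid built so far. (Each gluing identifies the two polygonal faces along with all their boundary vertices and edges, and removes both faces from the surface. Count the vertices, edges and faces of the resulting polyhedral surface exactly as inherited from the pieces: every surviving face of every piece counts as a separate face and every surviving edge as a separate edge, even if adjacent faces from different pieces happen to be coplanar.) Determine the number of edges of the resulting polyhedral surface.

55

A heptagonal antiprism: V=14, E=28, F=16.
Attach a regular icosahedron (V=12, E=30, F=20) along a 3-gon: merge 3 vertices and 3 edges, delete both glued faces → V=23, E=55, F=34.
Check: V − E + F = 23 − 55 + 34 = 2.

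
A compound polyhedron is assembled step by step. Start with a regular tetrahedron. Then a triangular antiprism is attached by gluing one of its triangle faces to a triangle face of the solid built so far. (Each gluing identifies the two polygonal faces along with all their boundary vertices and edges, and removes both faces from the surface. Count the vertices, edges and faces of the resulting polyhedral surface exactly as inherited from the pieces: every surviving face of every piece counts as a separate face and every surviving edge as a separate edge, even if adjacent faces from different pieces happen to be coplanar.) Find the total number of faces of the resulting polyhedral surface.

A regular tetrahedron: V=4, E=6, F=4.
Attach a triangular antiprism (V=6, E=12, F=8) along a 3-gon: merge 3 vertices and 3 edges, delete both glued faces → V=7, E=15, F=10.
Check: V − E + F = 7 − 15 + 10 = 2.

10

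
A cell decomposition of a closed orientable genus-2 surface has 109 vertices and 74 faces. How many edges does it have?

185

For a closed orientable surface of genus 2, χ = 2 − 2·2 = -2.
E = V + F − (-2) = 109 + 74 − (-2) = 185.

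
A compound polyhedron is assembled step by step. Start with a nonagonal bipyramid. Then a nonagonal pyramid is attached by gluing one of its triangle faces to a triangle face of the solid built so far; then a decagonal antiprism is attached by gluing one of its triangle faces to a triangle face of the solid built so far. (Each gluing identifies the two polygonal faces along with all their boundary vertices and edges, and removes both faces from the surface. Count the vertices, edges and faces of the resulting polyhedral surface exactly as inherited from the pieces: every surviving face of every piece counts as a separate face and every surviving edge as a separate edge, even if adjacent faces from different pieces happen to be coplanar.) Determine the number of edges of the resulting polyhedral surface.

79

A nonagonal bipyramid: V=11, E=27, F=18.
Attach a nonagonal pyramid (V=10, E=18, F=10) along a 3-gon: merge 3 vertices and 3 edges, delete both glued faces → V=18, E=42, F=26.
Attach a decagonal antiprism (V=20, E=40, F=22) along a 3-gon: merge 3 vertices and 3 edges, delete both glued faces → V=35, E=79, F=46.
Check: V − E + F = 35 − 79 + 46 = 2.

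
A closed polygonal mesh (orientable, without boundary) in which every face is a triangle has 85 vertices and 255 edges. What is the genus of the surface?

1

Every face is a triangle and each edge borders two faces, so 3F = 2·255, giving F = 170.
χ = V − E + F = 85 − 255 + 170 = 0.
For a closed orientable surface χ = 2 − 2g, so g = (2 − (0))/2 = 1.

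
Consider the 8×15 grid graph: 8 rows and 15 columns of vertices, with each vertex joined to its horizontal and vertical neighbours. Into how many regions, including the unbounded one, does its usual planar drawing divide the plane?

99

The grid has V = 8·15 = 120 vertices and E = 8·14 + 15·7 = 217 edges.
F = 2 − V + E = 2 − 120 + 217 = 99.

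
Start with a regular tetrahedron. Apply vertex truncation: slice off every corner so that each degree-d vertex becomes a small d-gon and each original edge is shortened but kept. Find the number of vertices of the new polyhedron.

The base solid has V = 4, E = 6, F = 4.
Truncation replaces each original edge-end by a new vertex, so V′ = 2E = 12.
Each original edge survives, and each old vertex of degree d contributes d new edges; summing degrees gives Σd = 2E, so E′ = E + 2E = 3E = 18.
Each original face survives and each original vertex becomes one new face: F′ = F + V = 8.

12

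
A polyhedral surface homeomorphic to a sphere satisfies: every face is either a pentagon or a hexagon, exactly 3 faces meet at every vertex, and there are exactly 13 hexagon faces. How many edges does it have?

Let x be the number of pentagons; then F = 13 + x.
Edge–face incidences: 2E = 6·13 + 5·x = 78 + 5x.
Every vertex has degree 3, so 3V = 2E.
Euler: V − E + F = 2 ⇒ (2E)/3 − E + (13 + x) = 2.
Multiply by 6: 2·(2E) − 3·(2E) + 6·(13 + x) = 12, i.e. 78 + 6x − (78 + 5x) = 12.
Collecting terms: x = 12.
Then 2E = 78 + 5·12 = 138, so E = 69, V = 2E/3 = 46, F = 13 + 12 = 25.

69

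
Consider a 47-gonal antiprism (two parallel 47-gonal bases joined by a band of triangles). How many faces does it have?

96

An antiprism on an n-gon has two n-gon caps and 2n triangles: V = 2·47 = 94, E = 4·47 = 188, F = 2·47 + 2 = 96.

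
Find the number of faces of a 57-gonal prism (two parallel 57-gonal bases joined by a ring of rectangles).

59

A prism on an n-gon has two n-gon bases and n rectangular sides: V = 2·57 = 114, E = 3·57 = 171, F = 57 + 2 = 59.
Check: V − E + F = 114 − 171 + 59 = 2.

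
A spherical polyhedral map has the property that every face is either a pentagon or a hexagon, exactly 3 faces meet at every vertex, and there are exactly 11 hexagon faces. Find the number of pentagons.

Let x be the number of pentagons; then F = 11 + x.
Edge–face incidences: 2E = 6·11 + 5·x = 66 + 5x.
Every vertex has degree 3, so 3V = 2E.
Euler: V − E + F = 2 ⇒ (2E)/3 − E + (11 + x) = 2.
Multiply by 6: 2·(2E) − 3·(2E) + 6·(11 + x) = 12, i.e. 66 + 6x − (66 + 5x) = 12.
Collecting terms: x = 12.
Then 2E = 66 + 5·12 = 126, so E = 63, V = 2E/3 = 42, F = 11 + 12 = 23.

12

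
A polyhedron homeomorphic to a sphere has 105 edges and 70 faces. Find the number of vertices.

37

Here V − E + F = 2.
V = 2 + E − F = 2 + 105 − 70 = 37.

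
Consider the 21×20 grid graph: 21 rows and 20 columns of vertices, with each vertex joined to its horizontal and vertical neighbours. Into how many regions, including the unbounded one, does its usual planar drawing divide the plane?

The grid has V = 21·20 = 420 vertices and E = 21·19 + 20·20 = 799 edges.
F = 2 − V + E = 2 − 420 + 799 = 381.

381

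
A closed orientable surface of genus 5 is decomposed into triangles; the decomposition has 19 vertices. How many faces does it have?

54

χ = 2 − 2·5 = -8, and every face is a triangle so 3F = 2E.
V − E + F = -8 with E = 3F/2 gives 19 − (3/2 − 1)·F = -8, so F = 54 and E = 81.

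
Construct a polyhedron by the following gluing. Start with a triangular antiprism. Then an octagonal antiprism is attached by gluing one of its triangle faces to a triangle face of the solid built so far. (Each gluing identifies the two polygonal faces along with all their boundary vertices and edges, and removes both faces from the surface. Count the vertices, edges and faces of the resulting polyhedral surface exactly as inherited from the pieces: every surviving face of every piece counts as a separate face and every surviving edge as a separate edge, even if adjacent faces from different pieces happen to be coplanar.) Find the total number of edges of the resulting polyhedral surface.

A triangular antiprism: V=6, E=12, F=8.
Attach an octagonal antiprism (V=16, E=32, F=18) along a 3-gon: merge 3 vertices and 3 edges, delete both glued faces → V=19, E=41, F=24.
Check: V − E + F = 19 − 41 + 24 = 2.

41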